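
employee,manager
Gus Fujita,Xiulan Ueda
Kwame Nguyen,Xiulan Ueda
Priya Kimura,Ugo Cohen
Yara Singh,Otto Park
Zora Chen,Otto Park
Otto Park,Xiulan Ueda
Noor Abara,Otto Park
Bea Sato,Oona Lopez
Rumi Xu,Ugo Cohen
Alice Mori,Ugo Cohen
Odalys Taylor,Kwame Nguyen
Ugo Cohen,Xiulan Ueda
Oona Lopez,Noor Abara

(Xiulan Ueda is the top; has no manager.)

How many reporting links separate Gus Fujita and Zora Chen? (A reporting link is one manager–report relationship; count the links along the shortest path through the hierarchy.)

3

Gus Fujita is 1 level below Xiulan Ueda, and Zora Chen is 2 levels below Xiulan Ueda (their lowest common manager). The shortest path runs up from Gus Fujita to Xiulan Ueda and back down to Zora Chen: 1 + 2 = 3 links.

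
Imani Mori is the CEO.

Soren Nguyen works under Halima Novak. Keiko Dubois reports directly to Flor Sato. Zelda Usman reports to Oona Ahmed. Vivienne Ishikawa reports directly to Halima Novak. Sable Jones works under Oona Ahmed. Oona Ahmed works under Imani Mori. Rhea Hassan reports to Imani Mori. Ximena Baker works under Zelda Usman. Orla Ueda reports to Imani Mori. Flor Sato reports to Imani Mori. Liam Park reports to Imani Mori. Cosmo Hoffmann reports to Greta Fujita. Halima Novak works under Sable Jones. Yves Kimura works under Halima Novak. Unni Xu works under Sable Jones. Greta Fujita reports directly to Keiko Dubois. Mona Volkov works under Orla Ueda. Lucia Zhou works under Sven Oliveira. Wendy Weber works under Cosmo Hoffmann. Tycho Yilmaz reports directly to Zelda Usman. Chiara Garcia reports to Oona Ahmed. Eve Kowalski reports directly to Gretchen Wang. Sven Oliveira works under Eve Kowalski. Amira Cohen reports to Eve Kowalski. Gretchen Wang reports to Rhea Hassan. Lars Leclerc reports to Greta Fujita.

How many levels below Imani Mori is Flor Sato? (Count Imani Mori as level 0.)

Chain from Flor Sato up to Imani Mori: Flor Sato → Imani Mori. That is 1 step up, so Flor Sato is 1 level below Imani Mori.

1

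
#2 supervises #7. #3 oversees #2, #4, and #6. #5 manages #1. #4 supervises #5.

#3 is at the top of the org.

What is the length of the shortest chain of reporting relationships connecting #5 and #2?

3

#5 is 2 levels below #3, and #2 is 1 level below #3 (their lowest common manager). The shortest path runs up from #5 to #3 and back down to #2: 2 + 1 = 3 links.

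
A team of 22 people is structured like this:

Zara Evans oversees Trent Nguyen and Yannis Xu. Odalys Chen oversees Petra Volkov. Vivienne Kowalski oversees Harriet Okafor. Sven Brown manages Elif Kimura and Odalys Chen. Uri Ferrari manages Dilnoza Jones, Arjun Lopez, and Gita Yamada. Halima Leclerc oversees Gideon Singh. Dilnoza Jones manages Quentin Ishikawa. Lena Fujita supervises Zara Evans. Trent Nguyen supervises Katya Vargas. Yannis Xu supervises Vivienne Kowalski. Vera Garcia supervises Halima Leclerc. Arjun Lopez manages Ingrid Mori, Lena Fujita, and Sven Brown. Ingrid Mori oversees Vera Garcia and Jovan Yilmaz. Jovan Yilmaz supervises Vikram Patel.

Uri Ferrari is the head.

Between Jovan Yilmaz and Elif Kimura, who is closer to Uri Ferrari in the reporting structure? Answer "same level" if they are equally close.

Both Jovan Yilmaz and Elif Kimura are 3 levels below Uri Ferrari.

same level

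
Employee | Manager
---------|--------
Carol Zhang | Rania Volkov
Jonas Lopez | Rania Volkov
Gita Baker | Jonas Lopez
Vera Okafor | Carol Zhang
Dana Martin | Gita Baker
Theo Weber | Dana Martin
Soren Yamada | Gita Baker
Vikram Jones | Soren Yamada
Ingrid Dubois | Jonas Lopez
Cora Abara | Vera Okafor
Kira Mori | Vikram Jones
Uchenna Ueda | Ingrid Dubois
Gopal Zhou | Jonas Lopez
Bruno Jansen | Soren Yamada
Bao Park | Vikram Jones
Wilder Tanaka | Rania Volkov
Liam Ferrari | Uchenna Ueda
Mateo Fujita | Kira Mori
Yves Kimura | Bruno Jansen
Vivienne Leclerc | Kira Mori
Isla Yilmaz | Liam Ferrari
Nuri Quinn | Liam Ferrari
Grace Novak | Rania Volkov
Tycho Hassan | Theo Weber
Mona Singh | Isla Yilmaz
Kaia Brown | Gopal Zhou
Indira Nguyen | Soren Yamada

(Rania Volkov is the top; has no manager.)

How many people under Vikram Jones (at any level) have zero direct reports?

3

The people in Vikram Jones's organization with no one reporting to them are Bao Park, Vivienne Leclerc, Mateo Fujita. That is 3.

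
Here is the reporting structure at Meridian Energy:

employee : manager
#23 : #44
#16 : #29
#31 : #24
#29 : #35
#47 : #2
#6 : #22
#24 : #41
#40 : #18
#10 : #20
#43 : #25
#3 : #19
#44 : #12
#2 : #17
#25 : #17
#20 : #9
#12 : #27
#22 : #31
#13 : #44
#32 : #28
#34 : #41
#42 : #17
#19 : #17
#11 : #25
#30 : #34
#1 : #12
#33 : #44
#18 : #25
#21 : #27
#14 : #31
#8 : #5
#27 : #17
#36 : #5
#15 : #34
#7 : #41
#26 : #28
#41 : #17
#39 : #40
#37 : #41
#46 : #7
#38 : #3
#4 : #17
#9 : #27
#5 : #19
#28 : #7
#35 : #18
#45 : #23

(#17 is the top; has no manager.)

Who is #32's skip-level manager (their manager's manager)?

#32 reports to #28, and #28 reports to #7. So #32's skip-level manager is #7.

#7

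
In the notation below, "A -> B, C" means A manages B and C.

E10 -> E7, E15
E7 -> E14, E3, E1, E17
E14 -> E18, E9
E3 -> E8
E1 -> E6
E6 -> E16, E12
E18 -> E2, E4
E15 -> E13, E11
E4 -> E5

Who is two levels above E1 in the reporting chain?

E1 reports to E7, and E7 reports to E10. So E1's skip-level manager is E10.

E10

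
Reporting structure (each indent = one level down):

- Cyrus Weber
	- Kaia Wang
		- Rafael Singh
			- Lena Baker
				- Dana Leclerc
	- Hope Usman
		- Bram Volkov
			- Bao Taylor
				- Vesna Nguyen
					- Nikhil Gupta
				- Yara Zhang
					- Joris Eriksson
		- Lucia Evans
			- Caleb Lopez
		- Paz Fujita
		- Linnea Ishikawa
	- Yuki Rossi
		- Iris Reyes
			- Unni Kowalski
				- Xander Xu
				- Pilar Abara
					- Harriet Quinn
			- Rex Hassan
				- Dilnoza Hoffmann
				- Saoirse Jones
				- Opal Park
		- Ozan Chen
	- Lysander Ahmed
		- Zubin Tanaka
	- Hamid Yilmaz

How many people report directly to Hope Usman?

Hope Usman directly manages Bram Volkov, Lucia Evans, Paz Fujita, Linnea Ishikawa. That is 4 direct reports.

4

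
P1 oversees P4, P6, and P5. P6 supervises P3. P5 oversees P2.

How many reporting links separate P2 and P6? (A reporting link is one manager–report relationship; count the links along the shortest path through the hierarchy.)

3

P2 is 2 levels below P1, and P6 is 1 level below P1 (their lowest common manager). The shortest path runs up from P2 to P1 and back down to P6: 2 + 1 = 3 links.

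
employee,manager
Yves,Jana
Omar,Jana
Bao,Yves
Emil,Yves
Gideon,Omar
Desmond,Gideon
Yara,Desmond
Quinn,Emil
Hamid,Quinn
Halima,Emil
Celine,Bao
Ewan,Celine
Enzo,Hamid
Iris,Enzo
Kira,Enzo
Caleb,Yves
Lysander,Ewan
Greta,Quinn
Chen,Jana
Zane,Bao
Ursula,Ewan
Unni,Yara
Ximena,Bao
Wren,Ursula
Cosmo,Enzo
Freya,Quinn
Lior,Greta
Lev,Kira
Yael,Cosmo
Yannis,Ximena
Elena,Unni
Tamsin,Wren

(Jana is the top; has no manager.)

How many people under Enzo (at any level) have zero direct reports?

The people in Enzo's organization with no one reporting to them are Yael, Lev, Iris. That is 3.

3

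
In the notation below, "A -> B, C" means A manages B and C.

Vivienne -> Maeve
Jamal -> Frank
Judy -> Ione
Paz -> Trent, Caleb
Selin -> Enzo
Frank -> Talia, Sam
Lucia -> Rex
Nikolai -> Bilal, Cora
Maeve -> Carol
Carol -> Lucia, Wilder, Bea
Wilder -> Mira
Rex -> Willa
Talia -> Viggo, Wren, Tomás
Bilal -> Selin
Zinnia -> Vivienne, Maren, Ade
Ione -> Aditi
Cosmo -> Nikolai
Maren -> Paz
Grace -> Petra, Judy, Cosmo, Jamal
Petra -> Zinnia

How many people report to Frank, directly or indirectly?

Frank directly manages Talia, Sam. Under Talia: Tomás, Wren, Viggo (3). Sam has no reports. So Frank's organization is 2 direct reports plus everyone under them: 4 + 1 = 5.

5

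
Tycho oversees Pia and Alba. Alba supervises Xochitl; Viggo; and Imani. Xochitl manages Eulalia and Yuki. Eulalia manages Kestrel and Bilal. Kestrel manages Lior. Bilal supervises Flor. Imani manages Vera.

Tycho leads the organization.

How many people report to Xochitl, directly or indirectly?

6

Xochitl directly manages Eulalia, Yuki. Under Eulalia: Bilal, Flor, Kestrel, Lior (4). Yuki has no reports. So Xochitl's organization is 2 direct reports plus everyone under them: 5 + 1 = 6.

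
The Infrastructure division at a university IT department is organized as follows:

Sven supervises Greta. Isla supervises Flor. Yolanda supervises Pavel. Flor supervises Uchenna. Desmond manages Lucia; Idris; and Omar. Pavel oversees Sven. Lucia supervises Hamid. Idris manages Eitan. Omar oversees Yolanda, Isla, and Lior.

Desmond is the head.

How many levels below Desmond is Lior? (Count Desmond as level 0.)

Chain from Lior up to Desmond: Lior → Omar → Desmond. That is 2 steps up, so Lior is 2 levels below Desmond.

2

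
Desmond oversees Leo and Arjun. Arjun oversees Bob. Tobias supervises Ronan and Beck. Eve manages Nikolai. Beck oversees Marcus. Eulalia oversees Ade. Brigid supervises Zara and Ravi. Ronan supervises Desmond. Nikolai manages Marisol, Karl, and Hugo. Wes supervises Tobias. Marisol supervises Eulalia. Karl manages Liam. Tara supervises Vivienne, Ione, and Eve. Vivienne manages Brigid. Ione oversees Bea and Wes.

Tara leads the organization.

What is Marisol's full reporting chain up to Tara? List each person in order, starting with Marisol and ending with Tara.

Marisol reports to Nikolai. Nikolai reports to Eve. Eve reports to Tara. Tara is at the top.

Marisol -> Nikolai -> Eve -> Tara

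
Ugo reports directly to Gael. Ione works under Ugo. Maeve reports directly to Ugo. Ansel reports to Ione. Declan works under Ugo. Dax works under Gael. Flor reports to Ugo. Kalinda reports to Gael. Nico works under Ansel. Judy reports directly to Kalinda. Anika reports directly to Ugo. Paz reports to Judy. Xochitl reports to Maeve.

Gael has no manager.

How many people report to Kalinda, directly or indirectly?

2

Kalinda directly manages Judy. Under Judy: Paz (1). That's 2 in total.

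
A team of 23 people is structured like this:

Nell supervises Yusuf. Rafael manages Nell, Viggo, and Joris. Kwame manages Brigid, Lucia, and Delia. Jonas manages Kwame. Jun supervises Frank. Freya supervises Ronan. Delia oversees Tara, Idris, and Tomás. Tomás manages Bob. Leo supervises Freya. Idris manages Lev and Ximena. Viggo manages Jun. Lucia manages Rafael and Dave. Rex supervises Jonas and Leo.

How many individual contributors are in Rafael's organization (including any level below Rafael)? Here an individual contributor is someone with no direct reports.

The people in Rafael's organization with no one reporting to them are Yusuf, Joris, Frank. That is 3.

3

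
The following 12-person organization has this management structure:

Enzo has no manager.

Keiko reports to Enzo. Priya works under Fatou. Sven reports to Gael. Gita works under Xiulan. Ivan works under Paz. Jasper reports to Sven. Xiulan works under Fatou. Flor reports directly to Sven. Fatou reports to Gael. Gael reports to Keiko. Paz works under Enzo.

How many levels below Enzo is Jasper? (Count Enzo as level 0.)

Chain from Jasper up to Enzo: Jasper → Sven → Gael → Keiko → Enzo. That is 4 steps up, so Jasper is 4 levels below Enzo.

4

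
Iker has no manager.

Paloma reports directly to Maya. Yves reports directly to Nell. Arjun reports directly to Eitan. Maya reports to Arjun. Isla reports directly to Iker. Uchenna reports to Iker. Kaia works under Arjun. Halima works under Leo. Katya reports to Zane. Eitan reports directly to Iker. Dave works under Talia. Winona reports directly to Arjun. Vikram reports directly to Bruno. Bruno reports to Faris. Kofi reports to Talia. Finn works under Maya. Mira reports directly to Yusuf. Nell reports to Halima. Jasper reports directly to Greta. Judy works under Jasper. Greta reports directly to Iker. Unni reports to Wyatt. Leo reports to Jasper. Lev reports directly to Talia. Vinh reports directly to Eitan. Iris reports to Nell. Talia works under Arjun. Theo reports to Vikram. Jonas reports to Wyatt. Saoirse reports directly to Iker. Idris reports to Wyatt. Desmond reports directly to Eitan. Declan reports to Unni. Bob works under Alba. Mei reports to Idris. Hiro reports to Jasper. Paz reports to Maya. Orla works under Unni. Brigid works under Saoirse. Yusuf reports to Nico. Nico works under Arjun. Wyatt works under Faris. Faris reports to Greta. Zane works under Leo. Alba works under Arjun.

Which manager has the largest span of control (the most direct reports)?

Direct-report counts: Iker has 5; Saoirse has 1; Greta has 2; Jasper has 3; Leo has 2; Zane has 1; Halima has 1; Nell has 2; Faris has 2; Bruno has 1; Vikram has 1; Wyatt has 3; Idris has 1; Unni has 2; Eitan has 3; Arjun has 6; Talia has 3; Alba has 1; Nico has 1; Yusuf has 1; Maya has 3. The largest is 6, held by Arjun.

Arjun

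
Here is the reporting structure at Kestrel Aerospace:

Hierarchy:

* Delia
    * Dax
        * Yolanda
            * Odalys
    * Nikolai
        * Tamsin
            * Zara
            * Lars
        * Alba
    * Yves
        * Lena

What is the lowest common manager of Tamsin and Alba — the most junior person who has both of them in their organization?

Nikolai

Tamsin's chain of managers is Nikolai, Delia. Alba's chain of managers is Nikolai, Delia. The first manager that appears in both chains is Nikolai.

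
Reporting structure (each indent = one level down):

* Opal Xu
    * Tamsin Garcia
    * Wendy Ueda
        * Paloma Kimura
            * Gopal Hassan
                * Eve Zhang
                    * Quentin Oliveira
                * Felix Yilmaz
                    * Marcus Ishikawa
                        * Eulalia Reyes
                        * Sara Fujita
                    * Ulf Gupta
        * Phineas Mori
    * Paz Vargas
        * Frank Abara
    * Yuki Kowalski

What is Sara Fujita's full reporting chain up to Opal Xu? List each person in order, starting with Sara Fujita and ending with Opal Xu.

Sara Fujita -> Marcus Ishikawa -> Felix Yilmaz -> Gopal Hassan -> Paloma Kimura -> Wendy Ueda -> Opal Xu

Sara Fujita reports to Marcus Ishikawa. Marcus Ishikawa reports to Felix Yilmaz. Felix Yilmaz reports to Gopal Hassan. Gopal Hassan reports to Paloma Kimura. Paloma Kimura reports to Wendy Ueda. Wendy Ueda reports to Opal Xu. Opal Xu is at the top.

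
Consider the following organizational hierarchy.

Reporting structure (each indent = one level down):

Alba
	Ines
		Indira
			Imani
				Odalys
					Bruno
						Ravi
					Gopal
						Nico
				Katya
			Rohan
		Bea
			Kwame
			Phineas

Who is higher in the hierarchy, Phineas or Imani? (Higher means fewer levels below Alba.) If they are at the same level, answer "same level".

same level

Both Phineas and Imani are 3 levels below Alba.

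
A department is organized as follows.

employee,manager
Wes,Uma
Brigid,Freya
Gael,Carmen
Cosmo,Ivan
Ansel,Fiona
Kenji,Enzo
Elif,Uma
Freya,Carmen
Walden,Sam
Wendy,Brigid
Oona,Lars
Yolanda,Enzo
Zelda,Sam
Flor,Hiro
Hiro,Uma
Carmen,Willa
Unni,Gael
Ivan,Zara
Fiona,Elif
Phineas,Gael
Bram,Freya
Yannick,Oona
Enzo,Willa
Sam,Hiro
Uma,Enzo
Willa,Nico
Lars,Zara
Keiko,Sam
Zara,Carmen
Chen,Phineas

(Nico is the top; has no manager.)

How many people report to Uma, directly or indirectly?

10

Uma directly manages Hiro, Wes, Elif. Under Hiro: Flor, Sam, Zelda, Keiko, Walden (5). Wes has no reports. Under Elif: Fiona, Ansel (2). So Uma's organization is 3 direct reports plus everyone under them: 6 + 1 + 3 = 10.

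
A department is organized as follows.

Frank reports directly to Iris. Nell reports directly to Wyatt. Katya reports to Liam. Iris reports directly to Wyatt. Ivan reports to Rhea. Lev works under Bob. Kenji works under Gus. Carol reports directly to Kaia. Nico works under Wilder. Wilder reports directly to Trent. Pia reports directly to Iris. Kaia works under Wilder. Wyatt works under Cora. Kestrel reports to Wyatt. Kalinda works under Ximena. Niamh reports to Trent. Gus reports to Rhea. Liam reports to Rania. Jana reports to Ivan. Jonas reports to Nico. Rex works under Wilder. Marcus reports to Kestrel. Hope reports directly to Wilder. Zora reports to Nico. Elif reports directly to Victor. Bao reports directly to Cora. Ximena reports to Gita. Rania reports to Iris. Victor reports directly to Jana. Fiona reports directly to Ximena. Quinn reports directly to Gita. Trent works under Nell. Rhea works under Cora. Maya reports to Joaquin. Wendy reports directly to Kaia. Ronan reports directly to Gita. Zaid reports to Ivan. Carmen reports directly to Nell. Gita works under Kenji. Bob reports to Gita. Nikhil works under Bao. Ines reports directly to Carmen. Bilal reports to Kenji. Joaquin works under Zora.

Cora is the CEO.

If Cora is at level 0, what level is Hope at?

Chain from Hope up to Cora: Hope → Wilder → Trent → Nell → Wyatt → Cora. That is 5 steps up, so Hope is 5 levels below Cora.

5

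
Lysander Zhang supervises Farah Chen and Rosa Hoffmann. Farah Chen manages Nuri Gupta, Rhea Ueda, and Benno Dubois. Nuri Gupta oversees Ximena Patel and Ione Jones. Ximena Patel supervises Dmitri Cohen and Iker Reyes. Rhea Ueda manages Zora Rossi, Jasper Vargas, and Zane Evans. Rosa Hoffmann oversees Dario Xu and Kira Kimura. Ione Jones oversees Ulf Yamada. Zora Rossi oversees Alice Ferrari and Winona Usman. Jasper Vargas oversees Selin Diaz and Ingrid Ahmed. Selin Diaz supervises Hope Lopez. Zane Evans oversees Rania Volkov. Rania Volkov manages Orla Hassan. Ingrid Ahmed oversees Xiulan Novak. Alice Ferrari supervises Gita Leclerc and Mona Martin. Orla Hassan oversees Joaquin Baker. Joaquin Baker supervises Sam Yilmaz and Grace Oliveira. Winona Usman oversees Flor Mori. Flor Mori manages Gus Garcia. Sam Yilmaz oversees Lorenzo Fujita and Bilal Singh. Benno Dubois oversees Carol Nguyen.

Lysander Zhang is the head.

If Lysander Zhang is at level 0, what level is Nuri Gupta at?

2

Chain from Nuri Gupta up to Lysander Zhang: Nuri Gupta → Farah Chen → Lysander Zhang. That is 2 steps up, so Nuri Gupta is 2 levels below Lysander Zhang.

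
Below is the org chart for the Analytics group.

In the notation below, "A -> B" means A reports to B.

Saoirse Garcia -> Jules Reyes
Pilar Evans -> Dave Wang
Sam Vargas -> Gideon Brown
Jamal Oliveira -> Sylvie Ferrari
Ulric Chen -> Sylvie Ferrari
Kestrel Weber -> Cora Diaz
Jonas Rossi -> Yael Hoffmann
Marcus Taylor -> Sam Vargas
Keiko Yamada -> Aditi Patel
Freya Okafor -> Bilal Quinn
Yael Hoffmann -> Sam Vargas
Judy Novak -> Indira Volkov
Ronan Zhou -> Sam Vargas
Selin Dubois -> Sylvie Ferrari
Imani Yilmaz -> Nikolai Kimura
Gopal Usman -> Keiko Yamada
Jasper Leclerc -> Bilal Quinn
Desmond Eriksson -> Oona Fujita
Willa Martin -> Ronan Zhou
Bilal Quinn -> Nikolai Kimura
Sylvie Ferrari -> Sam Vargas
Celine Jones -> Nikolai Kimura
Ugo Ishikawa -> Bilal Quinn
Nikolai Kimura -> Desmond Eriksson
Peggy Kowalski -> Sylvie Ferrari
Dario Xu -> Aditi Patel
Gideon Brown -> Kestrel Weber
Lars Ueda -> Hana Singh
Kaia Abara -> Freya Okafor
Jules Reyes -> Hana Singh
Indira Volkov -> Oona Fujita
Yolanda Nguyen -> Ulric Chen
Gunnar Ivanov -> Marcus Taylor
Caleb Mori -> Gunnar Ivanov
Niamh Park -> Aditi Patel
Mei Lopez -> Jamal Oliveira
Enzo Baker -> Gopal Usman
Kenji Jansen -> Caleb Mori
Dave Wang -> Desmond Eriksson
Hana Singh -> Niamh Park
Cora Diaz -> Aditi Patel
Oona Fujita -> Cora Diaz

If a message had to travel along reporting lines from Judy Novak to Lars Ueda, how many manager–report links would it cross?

7

Judy Novak is 4 levels below Aditi Patel, and Lars Ueda is 3 levels below Aditi Patel (their lowest common manager). The shortest path runs up from Judy Novak to Aditi Patel and back down to Lars Ueda: 4 + 3 = 7 links.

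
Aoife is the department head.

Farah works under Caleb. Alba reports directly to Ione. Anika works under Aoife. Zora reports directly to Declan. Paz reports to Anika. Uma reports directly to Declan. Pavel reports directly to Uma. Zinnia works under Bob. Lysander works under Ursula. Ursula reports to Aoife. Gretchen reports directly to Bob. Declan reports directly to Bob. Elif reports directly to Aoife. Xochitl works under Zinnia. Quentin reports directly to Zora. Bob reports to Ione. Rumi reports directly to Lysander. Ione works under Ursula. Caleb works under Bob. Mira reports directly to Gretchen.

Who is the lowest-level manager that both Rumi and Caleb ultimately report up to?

Rumi's chain of managers is Lysander, Ursula, Aoife. Caleb's chain of managers is Bob, Ione, Ursula, Aoife. The first manager that appears in both chains is Ursula.

Ursula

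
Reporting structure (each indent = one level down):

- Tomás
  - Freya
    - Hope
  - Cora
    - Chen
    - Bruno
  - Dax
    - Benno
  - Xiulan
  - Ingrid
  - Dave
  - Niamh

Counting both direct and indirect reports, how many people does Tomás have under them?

Tomás directly manages Freya, Cora, Dax, Xiulan, Ingrid, Dave, Niamh. Under Freya: Hope (1). Under Cora: Bruno, Chen (2). Under Dax: Benno (1). Xiulan has no reports. Ingrid has no reports. Dave has no reports. Niamh has no reports. So Tomás's organization is 7 direct reports plus everyone under them: 2 + 3 + 2 + 1 + 1 + 1 + 1 = 11.

11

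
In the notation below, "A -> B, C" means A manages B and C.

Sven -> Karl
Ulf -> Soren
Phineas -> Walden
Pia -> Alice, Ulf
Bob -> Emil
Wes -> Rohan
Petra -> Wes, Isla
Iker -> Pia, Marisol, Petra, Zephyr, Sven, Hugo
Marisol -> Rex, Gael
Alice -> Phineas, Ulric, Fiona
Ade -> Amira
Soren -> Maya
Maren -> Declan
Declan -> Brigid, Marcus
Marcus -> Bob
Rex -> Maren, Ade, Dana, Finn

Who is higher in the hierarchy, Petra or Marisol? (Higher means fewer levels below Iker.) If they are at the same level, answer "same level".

Both Petra and Marisol are 1 level below Iker.

same level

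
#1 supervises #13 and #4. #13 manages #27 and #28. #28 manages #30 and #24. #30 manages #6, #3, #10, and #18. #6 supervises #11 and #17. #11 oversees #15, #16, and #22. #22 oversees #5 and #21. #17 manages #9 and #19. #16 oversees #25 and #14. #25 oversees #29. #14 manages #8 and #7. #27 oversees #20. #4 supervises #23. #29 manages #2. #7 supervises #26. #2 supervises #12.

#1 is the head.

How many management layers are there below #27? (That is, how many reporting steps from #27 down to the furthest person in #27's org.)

The longest chain under #27 runs #27 → #20, which is 1 level below #27.

1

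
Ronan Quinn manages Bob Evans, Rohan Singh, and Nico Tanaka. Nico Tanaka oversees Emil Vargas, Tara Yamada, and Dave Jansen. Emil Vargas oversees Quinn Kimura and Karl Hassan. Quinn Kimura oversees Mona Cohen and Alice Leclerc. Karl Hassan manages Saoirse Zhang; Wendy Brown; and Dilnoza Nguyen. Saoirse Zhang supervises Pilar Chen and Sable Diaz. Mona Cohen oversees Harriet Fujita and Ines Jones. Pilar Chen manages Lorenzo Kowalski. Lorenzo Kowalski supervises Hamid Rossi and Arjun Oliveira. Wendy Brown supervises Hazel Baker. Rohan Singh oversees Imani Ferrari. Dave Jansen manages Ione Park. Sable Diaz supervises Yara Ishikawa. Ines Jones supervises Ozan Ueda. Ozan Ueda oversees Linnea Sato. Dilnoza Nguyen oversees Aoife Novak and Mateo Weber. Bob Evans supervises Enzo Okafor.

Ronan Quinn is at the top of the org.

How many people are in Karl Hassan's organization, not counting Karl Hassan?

12

Karl Hassan directly manages Saoirse Zhang, Wendy Brown, Dilnoza Nguyen. Under Saoirse Zhang: Sable Diaz, Yara Ishikawa, Pilar Chen, Lorenzo Kowalski, Hamid Rossi, Arjun Oliveira (6). Under Wendy Brown: Hazel Baker (1). Under Dilnoza Nguyen: Aoife Novak, Mateo Weber (2). So Karl Hassan's organization is 3 direct reports plus everyone under them: 7 + 2 + 3 = 12.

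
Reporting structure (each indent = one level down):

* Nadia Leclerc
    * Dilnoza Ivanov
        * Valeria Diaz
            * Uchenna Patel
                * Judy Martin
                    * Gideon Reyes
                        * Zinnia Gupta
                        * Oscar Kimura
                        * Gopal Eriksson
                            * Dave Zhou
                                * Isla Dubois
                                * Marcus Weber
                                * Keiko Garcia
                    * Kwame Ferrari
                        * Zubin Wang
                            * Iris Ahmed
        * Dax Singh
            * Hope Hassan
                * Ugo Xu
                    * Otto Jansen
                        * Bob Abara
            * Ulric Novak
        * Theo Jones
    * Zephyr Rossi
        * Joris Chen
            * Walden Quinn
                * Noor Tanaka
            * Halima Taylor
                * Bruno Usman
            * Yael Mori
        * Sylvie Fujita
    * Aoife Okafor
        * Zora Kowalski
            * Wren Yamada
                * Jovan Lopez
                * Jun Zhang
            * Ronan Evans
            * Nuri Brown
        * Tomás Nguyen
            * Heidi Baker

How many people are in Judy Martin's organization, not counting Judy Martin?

11

Judy Martin directly manages Gideon Reyes, Kwame Ferrari. Under Gideon Reyes: Gopal Eriksson, Dave Zhou, Keiko Garcia, Marcus Weber, Isla Dubois, Oscar Kimura, Zinnia Gupta (7). Under Kwame Ferrari: Zubin Wang, Iris Ahmed (2). So Judy Martin's organization is 2 direct reports plus everyone under them: 8 + 3 = 11.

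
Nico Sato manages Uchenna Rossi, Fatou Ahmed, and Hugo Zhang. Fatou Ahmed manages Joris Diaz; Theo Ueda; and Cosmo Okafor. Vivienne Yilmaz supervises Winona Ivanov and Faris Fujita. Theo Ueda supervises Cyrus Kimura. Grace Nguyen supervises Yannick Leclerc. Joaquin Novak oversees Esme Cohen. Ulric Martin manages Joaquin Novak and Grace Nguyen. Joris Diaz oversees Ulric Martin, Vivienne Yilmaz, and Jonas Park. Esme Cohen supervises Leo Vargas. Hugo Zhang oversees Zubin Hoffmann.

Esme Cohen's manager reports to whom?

Esme Cohen reports to Joaquin Novak, and Joaquin Novak reports to Ulric Martin. So Esme Cohen's skip-level manager is Ulric Martin.

Ulric Martin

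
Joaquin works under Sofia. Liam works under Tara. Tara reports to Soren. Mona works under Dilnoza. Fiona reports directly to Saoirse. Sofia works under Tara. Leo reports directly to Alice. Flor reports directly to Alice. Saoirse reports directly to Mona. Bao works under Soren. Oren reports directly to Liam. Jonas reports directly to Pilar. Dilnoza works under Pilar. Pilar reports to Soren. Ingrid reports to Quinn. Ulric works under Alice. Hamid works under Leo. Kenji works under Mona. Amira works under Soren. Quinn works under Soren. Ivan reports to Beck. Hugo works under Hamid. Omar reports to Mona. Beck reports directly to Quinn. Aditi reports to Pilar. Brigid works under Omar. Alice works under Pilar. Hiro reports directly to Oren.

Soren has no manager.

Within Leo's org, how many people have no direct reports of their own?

1

The only person in Leo's organization with no one reporting to them is Hugo. That is 1.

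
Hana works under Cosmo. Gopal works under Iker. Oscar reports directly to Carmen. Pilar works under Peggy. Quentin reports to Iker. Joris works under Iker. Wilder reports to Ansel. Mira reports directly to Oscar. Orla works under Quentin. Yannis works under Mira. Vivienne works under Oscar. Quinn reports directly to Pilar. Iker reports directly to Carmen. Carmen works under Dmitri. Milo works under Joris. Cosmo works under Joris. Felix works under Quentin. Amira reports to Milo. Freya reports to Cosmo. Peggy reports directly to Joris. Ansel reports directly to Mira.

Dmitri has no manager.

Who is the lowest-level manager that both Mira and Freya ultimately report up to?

Carmen

Mira's chain of managers is Oscar, Carmen, Dmitri. Freya's chain of managers is Cosmo, Joris, Iker, Carmen, Dmitri. The first manager that appears in both chains is Carmen.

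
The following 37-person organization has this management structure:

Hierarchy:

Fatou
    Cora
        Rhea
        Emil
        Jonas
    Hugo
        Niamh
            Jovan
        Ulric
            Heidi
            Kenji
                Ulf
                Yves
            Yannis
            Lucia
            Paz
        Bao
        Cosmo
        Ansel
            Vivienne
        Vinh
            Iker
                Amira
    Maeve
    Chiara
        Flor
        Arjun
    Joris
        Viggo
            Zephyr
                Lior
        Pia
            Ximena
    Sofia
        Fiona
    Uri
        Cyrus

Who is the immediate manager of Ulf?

Kenji

Ulf reports directly to Kenji.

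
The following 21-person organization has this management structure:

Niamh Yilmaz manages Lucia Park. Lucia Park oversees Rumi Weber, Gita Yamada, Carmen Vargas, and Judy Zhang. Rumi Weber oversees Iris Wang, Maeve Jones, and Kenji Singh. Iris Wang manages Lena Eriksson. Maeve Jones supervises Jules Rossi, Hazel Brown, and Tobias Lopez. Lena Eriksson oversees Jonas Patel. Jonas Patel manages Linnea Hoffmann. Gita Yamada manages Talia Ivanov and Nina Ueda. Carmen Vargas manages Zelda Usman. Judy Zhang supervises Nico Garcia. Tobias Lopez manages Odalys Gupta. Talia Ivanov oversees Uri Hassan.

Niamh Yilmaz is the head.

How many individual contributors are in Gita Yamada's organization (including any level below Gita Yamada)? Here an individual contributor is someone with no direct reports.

2

The people in Gita Yamada's organization with no one reporting to them are Nina Ueda, Uri Hassan. That is 2.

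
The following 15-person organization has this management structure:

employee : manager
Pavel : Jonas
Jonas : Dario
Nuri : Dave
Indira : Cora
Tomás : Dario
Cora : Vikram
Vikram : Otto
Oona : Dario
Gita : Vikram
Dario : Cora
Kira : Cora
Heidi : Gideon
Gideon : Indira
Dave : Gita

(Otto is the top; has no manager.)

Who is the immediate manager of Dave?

Dave reports directly to Gita.

Gita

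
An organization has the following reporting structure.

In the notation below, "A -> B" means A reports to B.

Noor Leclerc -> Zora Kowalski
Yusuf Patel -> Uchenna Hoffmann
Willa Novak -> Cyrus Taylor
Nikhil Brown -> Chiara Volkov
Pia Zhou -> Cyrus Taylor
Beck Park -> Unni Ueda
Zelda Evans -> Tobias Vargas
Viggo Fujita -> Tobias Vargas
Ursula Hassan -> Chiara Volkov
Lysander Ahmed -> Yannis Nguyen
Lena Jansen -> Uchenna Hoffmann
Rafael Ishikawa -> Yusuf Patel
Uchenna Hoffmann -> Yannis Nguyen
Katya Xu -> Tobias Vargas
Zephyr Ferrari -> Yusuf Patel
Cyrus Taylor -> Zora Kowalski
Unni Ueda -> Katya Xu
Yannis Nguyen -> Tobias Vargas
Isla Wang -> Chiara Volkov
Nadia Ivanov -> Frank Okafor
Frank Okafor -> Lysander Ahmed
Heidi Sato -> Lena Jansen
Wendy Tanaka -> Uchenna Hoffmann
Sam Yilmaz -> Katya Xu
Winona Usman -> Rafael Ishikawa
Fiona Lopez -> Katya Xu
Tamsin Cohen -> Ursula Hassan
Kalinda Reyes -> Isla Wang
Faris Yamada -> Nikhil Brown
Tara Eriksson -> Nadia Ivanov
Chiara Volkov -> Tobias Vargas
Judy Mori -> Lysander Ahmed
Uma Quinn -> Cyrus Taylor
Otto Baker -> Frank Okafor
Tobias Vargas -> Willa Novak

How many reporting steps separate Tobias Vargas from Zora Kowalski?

3

Chain from Tobias Vargas up to Zora Kowalski: Tobias Vargas → Willa Novak → Cyrus Taylor → Zora Kowalski. That is 3 steps up, so Tobias Vargas is 3 levels below Zora Kowalski.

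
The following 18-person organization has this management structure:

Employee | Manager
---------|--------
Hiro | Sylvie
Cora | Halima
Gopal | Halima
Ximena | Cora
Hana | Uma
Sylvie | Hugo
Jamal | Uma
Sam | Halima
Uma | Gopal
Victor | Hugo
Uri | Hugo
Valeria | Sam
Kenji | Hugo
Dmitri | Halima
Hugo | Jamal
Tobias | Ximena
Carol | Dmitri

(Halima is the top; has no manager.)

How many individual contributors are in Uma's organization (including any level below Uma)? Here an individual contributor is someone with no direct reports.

The people in Uma's organization with no one reporting to them are Hana, Victor, Hiro, Kenji, Uri. That is 5.

5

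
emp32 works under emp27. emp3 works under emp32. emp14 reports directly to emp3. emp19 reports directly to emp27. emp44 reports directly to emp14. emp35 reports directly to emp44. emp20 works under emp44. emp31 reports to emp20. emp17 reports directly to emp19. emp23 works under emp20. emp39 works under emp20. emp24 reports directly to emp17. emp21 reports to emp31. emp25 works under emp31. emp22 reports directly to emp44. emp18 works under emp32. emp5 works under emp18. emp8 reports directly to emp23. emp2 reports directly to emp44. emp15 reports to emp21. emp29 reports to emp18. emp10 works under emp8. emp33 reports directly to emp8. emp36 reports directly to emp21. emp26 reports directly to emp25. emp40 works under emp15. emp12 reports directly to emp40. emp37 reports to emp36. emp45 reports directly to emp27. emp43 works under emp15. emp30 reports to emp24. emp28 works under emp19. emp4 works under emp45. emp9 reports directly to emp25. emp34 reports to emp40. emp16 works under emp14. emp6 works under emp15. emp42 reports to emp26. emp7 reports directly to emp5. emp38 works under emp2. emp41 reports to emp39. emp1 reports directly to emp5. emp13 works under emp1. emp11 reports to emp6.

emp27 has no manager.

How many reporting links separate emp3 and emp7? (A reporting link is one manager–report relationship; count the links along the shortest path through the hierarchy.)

4

emp3 is 1 level below emp32, and emp7 is 3 levels below emp32 (their lowest common manager). The shortest path runs up from emp3 to emp32 and back down to emp7: 1 + 3 = 4 links.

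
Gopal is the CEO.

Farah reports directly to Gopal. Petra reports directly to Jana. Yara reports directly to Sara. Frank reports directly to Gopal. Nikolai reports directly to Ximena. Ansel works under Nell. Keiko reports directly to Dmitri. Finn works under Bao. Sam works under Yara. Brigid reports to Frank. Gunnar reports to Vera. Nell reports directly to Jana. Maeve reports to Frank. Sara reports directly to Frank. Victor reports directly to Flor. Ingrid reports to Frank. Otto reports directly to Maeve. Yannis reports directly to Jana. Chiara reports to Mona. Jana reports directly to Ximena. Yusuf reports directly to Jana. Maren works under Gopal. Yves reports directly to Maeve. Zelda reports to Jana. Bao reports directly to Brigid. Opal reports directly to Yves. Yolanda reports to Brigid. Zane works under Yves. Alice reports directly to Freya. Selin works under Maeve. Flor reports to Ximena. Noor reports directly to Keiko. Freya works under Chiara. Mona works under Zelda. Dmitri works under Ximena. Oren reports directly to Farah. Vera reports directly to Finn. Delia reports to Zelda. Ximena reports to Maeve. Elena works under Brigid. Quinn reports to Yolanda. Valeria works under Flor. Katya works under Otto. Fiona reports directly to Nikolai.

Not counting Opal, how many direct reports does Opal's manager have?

Opal reports to Yves. Yves's other direct reports are Zane — 1 peer.

1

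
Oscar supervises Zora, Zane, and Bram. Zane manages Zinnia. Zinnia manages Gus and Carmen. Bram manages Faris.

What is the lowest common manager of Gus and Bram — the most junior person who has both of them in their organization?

Oscar

Gus's chain of managers is Zinnia, Zane, Oscar. Bram's chain of managers is Oscar. The first manager that appears in both chains is Oscar.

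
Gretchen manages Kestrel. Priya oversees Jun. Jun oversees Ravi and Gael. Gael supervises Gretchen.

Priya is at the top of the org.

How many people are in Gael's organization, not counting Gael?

Gael directly manages Gretchen. Under Gretchen: Kestrel (1). That's 2 in total.

2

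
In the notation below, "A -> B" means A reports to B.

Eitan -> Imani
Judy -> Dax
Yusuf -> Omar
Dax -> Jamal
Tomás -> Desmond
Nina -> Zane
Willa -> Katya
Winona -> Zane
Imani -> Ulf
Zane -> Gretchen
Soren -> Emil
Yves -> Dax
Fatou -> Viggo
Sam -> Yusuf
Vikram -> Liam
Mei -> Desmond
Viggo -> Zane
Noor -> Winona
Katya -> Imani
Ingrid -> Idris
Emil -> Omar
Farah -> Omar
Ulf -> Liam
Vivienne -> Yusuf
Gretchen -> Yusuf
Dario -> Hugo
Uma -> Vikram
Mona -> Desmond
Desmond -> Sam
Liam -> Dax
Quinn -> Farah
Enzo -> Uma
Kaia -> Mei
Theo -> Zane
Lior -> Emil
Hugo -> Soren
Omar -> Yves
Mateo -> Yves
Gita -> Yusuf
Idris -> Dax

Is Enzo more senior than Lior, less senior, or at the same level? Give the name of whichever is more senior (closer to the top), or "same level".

Both Enzo and Lior are 5 levels below Jamal.

same level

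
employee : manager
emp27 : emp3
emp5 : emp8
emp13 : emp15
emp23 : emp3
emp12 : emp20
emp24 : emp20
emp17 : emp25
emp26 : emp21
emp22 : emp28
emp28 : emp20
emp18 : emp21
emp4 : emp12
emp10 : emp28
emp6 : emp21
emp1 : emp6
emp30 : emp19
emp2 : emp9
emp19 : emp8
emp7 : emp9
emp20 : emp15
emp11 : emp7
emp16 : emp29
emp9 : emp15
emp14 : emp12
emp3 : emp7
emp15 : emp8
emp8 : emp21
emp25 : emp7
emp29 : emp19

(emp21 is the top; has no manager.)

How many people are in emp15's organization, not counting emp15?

emp15 directly manages emp20, emp9, emp13. Under emp20: emp24, emp28, emp22, emp10, emp12, emp4, emp14 (7). Under emp9: emp2, emp7, emp3, emp27, emp23, emp25, emp17, emp11 (8). emp13 has no reports. So emp15's organization is 3 direct reports plus everyone under them: 8 + 9 + 1 = 18.

18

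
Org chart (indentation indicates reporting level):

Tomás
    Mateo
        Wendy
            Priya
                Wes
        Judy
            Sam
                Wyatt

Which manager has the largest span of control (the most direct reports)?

Mateo

Direct-report counts: Tomás has 1; Mateo has 2; Judy has 1; Sam has 1; Wendy has 1; Priya has 1. The largest is 2, held by Mateo.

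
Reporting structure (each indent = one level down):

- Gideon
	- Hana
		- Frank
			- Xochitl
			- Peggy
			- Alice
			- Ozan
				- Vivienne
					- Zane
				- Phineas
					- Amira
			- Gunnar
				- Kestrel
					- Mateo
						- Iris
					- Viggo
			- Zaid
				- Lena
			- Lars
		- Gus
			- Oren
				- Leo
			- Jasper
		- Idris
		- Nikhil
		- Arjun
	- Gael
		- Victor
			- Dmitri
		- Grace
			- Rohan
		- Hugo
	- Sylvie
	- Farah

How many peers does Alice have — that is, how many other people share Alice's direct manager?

Alice reports to Frank. Frank's other direct reports are Xochitl, Peggy, Ozan, Gunnar, Zaid, Lars — 6 peers.

6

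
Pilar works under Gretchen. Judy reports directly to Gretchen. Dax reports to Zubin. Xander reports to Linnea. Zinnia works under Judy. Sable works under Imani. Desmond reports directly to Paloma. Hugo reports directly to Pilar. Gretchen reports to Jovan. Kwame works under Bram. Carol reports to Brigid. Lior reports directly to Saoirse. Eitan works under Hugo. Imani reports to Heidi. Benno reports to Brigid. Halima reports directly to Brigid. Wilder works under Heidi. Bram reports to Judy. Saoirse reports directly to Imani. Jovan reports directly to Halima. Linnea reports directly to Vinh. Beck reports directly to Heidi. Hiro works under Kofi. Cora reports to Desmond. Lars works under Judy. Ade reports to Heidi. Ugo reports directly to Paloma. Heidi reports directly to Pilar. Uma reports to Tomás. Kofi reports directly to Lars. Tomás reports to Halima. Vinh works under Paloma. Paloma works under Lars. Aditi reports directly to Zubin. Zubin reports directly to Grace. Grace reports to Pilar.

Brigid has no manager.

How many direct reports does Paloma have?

Paloma directly manages Desmond, Ugo, Vinh. That is 3 direct reports.

3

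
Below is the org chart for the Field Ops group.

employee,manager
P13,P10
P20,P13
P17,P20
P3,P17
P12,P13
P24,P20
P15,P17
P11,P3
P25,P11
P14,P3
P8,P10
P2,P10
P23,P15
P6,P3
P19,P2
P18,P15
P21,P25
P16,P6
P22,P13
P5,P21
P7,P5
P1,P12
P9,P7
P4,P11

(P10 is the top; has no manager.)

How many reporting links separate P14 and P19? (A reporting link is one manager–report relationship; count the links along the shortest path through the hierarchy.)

P14 is 5 levels below P10, and P19 is 2 levels below P10 (their lowest common manager). The shortest path runs up from P14 to P10 and back down to P19: 5 + 2 = 7 links.

7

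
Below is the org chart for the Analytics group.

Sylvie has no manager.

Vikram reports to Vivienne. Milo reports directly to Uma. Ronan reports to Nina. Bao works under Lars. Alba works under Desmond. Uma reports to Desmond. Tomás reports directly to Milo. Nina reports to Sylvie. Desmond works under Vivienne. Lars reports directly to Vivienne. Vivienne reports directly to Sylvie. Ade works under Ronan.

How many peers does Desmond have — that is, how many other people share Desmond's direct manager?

Desmond reports to Vivienne. Vivienne's other direct reports are Lars, Vikram — 2 peers.

2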